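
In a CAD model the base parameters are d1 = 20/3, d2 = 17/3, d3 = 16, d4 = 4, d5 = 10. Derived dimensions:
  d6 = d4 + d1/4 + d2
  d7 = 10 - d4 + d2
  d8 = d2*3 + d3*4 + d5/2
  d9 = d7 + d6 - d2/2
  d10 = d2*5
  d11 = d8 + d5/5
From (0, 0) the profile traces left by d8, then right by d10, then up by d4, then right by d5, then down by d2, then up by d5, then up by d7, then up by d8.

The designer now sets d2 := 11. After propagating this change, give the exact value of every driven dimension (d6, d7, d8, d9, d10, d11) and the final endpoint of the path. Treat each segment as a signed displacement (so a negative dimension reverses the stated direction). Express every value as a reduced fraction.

Apply edit: d2 := 11
  d6 = d4 + d1/4 + d2 = 50/3
  d7 = 10 - d4 + d2 = 17
  d8 = d2*3 + d3*4 + d5/2 = 102
  d9 = d7 + d6 - d2/2 = 169/6
  d10 = d2*5 = 55
  d11 = d8 + d5/5 = 104
Walk from origin (0, 0):
  seg 1: left by d8 = 102 → (-102, 0)
  seg 2: right by d10 = 55 → (-47, 0)
  seg 3: up by d4 = 4 → (-47, 4)
  seg 4: right by d5 = 10 → (-37, 4)
  seg 5: down by d2 = 11 → (-37, -7)
  seg 6: up by d5 = 10 → (-37, 3)
  seg 7: up by d7 = 17 → (-37, 20)
  seg 8: up by d8 = 102 → (-37, 122)

d6 = 50/3
d7 = 17
d8 = 102
d9 = 169/6
d10 = 55
d11 = 104
endpoint = (-37, 122)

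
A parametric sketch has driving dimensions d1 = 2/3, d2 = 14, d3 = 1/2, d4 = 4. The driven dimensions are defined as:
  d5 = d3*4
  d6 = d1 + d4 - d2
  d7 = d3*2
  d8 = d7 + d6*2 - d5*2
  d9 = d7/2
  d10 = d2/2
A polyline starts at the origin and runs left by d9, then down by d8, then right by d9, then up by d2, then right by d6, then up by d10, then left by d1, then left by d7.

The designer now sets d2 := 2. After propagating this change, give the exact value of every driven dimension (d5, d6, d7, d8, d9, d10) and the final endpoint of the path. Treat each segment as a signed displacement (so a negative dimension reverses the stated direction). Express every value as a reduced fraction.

Apply edit: d2 := 2
  d5 = d3*4 = 2
  d6 = d1 + d4 - d2 = 8/3
  d7 = d3*2 = 1
  d8 = d7 + d6*2 - d5*2 = 7/3
  d9 = d7/2 = 1/2
  d10 = d2/2 = 1
Walk from origin (0, 0):
  seg 1: left by d9 = 1/2 → (-1/2, 0)
  seg 2: down by d8 = 7/3 → (-1/2, -7/3)
  seg 3: right by d9 = 1/2 → (0, -7/3)
  seg 4: up by d2 = 2 → (0, -1/3)
  seg 5: right by d6 = 8/3 → (8/3, -1/3)
  seg 6: up by d10 = 1 → (8/3, 2/3)
  seg 7: left by d1 = 2/3 → (2, 2/3)
  seg 8: left by d7 = 1 → (1, 2/3)

d5 = 2
d6 = 8/3
d7 = 1
d8 = 7/3
d9 = 1/2
d10 = 1
endpoint = (1, 2/3)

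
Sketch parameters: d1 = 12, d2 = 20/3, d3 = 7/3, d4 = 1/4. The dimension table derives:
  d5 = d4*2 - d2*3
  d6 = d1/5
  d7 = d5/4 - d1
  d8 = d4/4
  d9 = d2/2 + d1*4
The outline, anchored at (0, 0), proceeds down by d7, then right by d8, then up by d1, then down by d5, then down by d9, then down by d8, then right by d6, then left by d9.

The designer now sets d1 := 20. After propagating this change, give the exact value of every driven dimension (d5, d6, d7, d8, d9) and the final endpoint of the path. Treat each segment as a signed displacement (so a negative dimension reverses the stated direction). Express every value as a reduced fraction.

Apply edit: d1 := 20
  d5 = d4*2 - d2*3 = -39/2
  d6 = d1/5 = 4
  d7 = d5/4 - d1 = -199/8
  d8 = d4/4 = 1/16
  d9 = d2/2 + d1*4 = 250/3
Walk from origin (0, 0):
  seg 1: down by d7 = -199/8 → (0, 199/8)
  seg 2: right by d8 = 1/16 → (1/16, 199/8)
  seg 3: up by d1 = 20 → (1/16, 359/8)
  seg 4: down by d5 = -39/2 → (1/16, 515/8)
  seg 5: down by d9 = 250/3 → (1/16, -455/24)
  seg 6: down by d8 = 1/16 → (1/16, -913/48)
  seg 7: right by d6 = 4 → (65/16, -913/48)
  seg 8: left by d9 = 250/3 → (-3805/48, -913/48)

d5 = -39/2
d6 = 4
d7 = -199/8
d8 = 1/16
d9 = 250/3
endpoint = (-3805/48, -913/48)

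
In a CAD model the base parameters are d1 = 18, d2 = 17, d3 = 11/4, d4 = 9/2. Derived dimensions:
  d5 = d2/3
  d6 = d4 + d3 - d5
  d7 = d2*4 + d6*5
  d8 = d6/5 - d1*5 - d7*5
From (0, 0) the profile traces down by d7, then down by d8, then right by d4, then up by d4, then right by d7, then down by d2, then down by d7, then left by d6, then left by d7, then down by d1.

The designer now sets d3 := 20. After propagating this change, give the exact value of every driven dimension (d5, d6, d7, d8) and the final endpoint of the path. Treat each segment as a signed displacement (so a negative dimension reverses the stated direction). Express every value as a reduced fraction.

Apply edit: d3 := 20
  d5 = d2/3 = 17/3
  d6 = d4 + d3 - d5 = 113/6
  d7 = d2*4 + d6*5 = 973/6
  d8 = d6/5 - d1*5 - d7*5 = -13456/15
Walk from origin (0, 0):
  seg 1: down by d7 = 973/6 → (0, -973/6)
  seg 2: down by d8 = -13456/15 → (0, 7349/10)
  seg 3: right by d4 = 9/2 → (9/2, 7349/10)
  seg 4: up by d4 = 9/2 → (9/2, 3697/5)
  seg 5: right by d7 = 973/6 → (500/3, 3697/5)
  seg 6: down by d2 = 17 → (500/3, 3612/5)
  seg 7: down by d7 = 973/6 → (500/3, 16807/30)
  seg 8: left by d6 = 113/6 → (887/6, 16807/30)
  seg 9: left by d7 = 973/6 → (-43/3, 16807/30)
  seg 10: down by d1 = 18 → (-43/3, 16267/30)

d5 = 17/3
d6 = 113/6
d7 = 973/6
d8 = -13456/15
endpoint = (-43/3, 16267/30)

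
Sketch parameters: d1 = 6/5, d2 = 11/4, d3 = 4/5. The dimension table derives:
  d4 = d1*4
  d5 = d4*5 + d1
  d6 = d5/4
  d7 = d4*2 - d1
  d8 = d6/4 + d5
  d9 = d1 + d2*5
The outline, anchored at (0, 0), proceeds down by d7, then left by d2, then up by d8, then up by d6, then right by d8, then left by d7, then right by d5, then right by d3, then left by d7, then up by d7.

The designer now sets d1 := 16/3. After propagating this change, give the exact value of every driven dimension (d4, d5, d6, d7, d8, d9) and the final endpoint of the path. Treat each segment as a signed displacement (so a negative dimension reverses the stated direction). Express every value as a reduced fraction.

Apply edit: d1 := 16/3
  d4 = d1*4 = 64/3
  d5 = d4*5 + d1 = 112
  d6 = d5/4 = 28
  d7 = d4*2 - d1 = 112/3
  d8 = d6/4 + d5 = 119
  d9 = d1 + d2*5 = 229/12
Walk from origin (0, 0):
  seg 1: down by d7 = 112/3 → (0, -112/3)
  seg 2: left by d2 = 11/4 → (-11/4, -112/3)
  seg 3: up by d8 = 119 → (-11/4, 245/3)
  seg 4: up by d6 = 28 → (-11/4, 329/3)
  seg 5: right by d8 = 119 → (465/4, 329/3)
  seg 6: left by d7 = 112/3 → (947/12, 329/3)
  seg 7: right by d5 = 112 → (2291/12, 329/3)
  seg 8: right by d3 = 4/5 → (11503/60, 329/3)
  seg 9: left by d7 = 112/3 → (9263/60, 329/3)
  seg 10: up by d7 = 112/3 → (9263/60, 147)

d4 = 64/3
d5 = 112
d6 = 28
d7 = 112/3
d8 = 119
d9 = 229/12
endpoint = (9263/60, 147)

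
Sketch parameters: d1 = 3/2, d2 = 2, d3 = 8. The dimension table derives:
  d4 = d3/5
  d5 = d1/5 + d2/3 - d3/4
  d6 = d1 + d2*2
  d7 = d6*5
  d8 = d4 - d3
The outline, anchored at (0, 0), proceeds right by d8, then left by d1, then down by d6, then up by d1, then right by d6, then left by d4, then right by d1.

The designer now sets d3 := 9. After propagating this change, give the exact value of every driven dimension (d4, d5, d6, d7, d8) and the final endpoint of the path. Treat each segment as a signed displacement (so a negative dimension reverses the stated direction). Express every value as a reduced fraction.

Apply edit: d3 := 9
  d4 = d3/5 = 9/5
  d5 = d1/5 + d2/3 - d3/4 = -77/60
  d6 = d1 + d2*2 = 11/2
  d7 = d6*5 = 55/2
  d8 = d4 - d3 = -36/5
Walk from origin (0, 0):
  seg 1: right by d8 = -36/5 → (-36/5, 0)
  seg 2: left by d1 = 3/2 → (-87/10, 0)
  seg 3: down by d6 = 11/2 → (-87/10, -11/2)
  seg 4: up by d1 = 3/2 → (-87/10, -4)
  seg 5: right by d6 = 11/2 → (-16/5, -4)
  seg 6: left by d4 = 9/5 → (-5, -4)
  seg 7: right by d1 = 3/2 → (-7/2, -4)

d4 = 9/5
d5 = -77/60
d6 = 11/2
d7 = 55/2
d8 = -36/5
endpoint = (-7/2, -4)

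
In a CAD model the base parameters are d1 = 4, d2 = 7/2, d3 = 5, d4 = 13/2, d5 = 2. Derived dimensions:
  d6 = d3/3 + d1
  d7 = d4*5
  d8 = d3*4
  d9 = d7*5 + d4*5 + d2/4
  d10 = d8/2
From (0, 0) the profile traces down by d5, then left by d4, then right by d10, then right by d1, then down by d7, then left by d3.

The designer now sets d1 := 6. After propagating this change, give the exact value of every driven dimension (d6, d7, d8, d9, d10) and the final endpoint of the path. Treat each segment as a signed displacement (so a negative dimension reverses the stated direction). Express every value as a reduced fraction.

Apply edit: d1 := 6
  d6 = d3/3 + d1 = 23/3
  d7 = d4*5 = 65/2
  d8 = d3*4 = 20
  d9 = d7*5 + d4*5 + d2/4 = 1567/8
  d10 = d8/2 = 10
Walk from origin (0, 0):
  seg 1: down by d5 = 2 → (0, -2)
  seg 2: left by d4 = 13/2 → (-13/2, -2)
  seg 3: right by d10 = 10 → (7/2, -2)
  seg 4: right by d1 = 6 → (19/2, -2)
  seg 5: down by d7 = 65/2 → (19/2, -69/2)
  seg 6: left by d3 = 5 → (9/2, -69/2)

d6 = 23/3
d7 = 65/2
d8 = 20
d9 = 1567/8
d10 = 10
endpoint = (9/2, -69/2)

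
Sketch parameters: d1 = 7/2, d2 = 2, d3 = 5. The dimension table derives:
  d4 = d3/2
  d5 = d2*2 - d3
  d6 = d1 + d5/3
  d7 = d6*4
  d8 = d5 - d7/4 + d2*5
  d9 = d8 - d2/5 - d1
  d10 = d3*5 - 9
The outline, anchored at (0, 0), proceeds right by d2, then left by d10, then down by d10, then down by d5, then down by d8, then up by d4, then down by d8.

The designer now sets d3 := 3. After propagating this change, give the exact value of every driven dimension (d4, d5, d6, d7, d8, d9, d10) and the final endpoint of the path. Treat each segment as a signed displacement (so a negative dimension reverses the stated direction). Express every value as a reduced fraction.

Apply edit: d3 := 3
  d4 = d3/2 = 3/2
  d5 = d2*2 - d3 = 1
  d6 = d1 + d5/3 = 23/6
  d7 = d6*4 = 46/3
  d8 = d5 - d7/4 + d2*5 = 43/6
  d9 = d8 - d2/5 - d1 = 49/15
  d10 = d3*5 - 9 = 6
Walk from origin (0, 0):
  seg 1: right by d2 = 2 → (2, 0)
  seg 2: left by d10 = 6 → (-4, 0)
  seg 3: down by d10 = 6 → (-4, -6)
  seg 4: down by d5 = 1 → (-4, -7)
  seg 5: down by d8 = 43/6 → (-4, -85/6)
  seg 6: up by d4 = 3/2 → (-4, -38/3)
  seg 7: down by d8 = 43/6 → (-4, -119/6)

d4 = 3/2
d5 = 1
d6 = 23/6
d7 = 46/3
d8 = 43/6
d9 = 49/15
d10 = 6
endpoint = (-4, -119/6)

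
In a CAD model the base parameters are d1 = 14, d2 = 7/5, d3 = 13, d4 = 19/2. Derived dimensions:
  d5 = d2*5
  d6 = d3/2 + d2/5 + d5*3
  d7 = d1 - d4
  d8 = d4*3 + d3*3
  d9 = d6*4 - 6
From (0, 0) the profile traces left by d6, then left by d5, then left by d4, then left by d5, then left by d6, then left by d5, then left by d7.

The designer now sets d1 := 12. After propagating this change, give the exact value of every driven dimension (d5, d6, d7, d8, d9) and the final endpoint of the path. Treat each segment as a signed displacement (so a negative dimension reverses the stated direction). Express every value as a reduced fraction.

Apply edit: d1 := 12
  d5 = d2*5 = 7
  d6 = d3/2 + d2/5 + d5*3 = 1389/50
  d7 = d1 - d4 = 5/2
  d8 = d4*3 + d3*3 = 135/2
  d9 = d6*4 - 6 = 2628/25
Walk from origin (0, 0):
  seg 1: left by d6 = 1389/50 → (-1389/50, 0)
  seg 2: left by d5 = 7 → (-1739/50, 0)
  seg 3: left by d4 = 19/2 → (-1107/25, 0)
  seg 4: left by d5 = 7 → (-1282/25, 0)
  seg 5: left by d6 = 1389/50 → (-3953/50, 0)
  seg 6: left by d5 = 7 → (-4303/50, 0)
  seg 7: left by d7 = 5/2 → (-2214/25, 0)

d5 = 7
d6 = 1389/50
d7 = 5/2
d8 = 135/2
d9 = 2628/25
endpoint = (-2214/25, 0)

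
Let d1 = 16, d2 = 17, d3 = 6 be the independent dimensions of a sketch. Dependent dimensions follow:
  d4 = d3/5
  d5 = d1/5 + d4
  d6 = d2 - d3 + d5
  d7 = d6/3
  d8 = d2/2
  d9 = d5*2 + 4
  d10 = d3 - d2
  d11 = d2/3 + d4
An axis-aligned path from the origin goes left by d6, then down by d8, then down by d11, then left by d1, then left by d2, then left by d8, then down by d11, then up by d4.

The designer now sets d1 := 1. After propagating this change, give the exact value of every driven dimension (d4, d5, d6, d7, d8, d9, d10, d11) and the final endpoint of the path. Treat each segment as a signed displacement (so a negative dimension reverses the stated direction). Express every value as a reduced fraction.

d4 = 6/5
d5 = 7/5
d6 = 62/5
d7 = 62/15
d8 = 17/2
d9 = 34/5
d10 = -11
d11 = 103/15
endpoint = (-389/10, -631/30)

Apply edit: d1 := 1
  d4 = d3/5 = 6/5
  d5 = d1/5 + d4 = 7/5
  d6 = d2 - d3 + d5 = 62/5
  d7 = d6/3 = 62/15
  d8 = d2/2 = 17/2
  d9 = d5*2 + 4 = 34/5
  d10 = d3 - d2 = -11
  d11 = d2/3 + d4 = 103/15
Walk from origin (0, 0):
  seg 1: left by d6 = 62/5 → (-62/5, 0)
  seg 2: down by d8 = 17/2 → (-62/5, -17/2)
  seg 3: down by d11 = 103/15 → (-62/5, -461/30)
  seg 4: left by d1 = 1 → (-67/5, -461/30)
  seg 5: left by d2 = 17 → (-152/5, -461/30)
  seg 6: left by d8 = 17/2 → (-389/10, -461/30)
  seg 7: down by d11 = 103/15 → (-389/10, -667/30)
  seg 8: up by d4 = 6/5 → (-389/10, -631/30)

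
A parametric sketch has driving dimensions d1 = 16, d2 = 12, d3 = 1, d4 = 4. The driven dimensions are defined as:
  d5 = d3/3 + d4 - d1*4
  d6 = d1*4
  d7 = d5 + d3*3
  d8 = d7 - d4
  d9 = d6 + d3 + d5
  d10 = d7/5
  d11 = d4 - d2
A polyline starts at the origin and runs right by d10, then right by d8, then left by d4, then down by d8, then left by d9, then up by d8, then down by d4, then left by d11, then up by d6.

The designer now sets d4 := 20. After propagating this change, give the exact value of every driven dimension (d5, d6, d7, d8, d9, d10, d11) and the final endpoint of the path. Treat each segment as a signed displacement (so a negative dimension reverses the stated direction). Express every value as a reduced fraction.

Apply edit: d4 := 20
  d5 = d3/3 + d4 - d1*4 = -131/3
  d6 = d1*4 = 64
  d7 = d5 + d3*3 = -122/3
  d8 = d7 - d4 = -182/3
  d9 = d6 + d3 + d5 = 64/3
  d10 = d7/5 = -122/15
  d11 = d4 - d2 = 8
Walk from origin (0, 0):
  seg 1: right by d10 = -122/15 → (-122/15, 0)
  seg 2: right by d8 = -182/3 → (-344/5, 0)
  seg 3: left by d4 = 20 → (-444/5, 0)
  seg 4: down by d8 = -182/3 → (-444/5, 182/3)
  seg 5: left by d9 = 64/3 → (-1652/15, 182/3)
  seg 6: up by d8 = -182/3 → (-1652/15, 0)
  seg 7: down by d4 = 20 → (-1652/15, -20)
  seg 8: left by d11 = 8 → (-1772/15, -20)
  seg 9: up by d6 = 64 → (-1772/15, 44)

d5 = -131/3
d6 = 64
d7 = -122/3
d8 = -182/3
d9 = 64/3
d10 = -122/15
d11 = 8
endpoint = (-1772/15, 44)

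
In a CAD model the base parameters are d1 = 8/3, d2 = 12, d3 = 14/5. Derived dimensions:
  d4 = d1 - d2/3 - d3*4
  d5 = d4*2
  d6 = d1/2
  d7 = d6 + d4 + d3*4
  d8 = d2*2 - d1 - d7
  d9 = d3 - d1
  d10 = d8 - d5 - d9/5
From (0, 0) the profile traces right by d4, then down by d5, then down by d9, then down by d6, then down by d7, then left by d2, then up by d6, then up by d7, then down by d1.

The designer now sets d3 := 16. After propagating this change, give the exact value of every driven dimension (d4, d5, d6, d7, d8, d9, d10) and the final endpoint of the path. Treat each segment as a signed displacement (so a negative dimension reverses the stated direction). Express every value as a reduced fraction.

d4 = -196/3
d5 = -392/3
d6 = 4/3
d7 = 0
d8 = 64/3
d9 = 40/3
d10 = 448/3
endpoint = (-232/3, 344/3)

Apply edit: d3 := 16
  d4 = d1 - d2/3 - d3*4 = -196/3
  d5 = d4*2 = -392/3
  d6 = d1/2 = 4/3
  d7 = d6 + d4 + d3*4 = 0
  d8 = d2*2 - d1 - d7 = 64/3
  d9 = d3 - d1 = 40/3
  d10 = d8 - d5 - d9/5 = 448/3
Walk from origin (0, 0):
  seg 1: right by d4 = -196/3 → (-196/3, 0)
  seg 2: down by d5 = -392/3 → (-196/3, 392/3)
  seg 3: down by d9 = 40/3 → (-196/3, 352/3)
  seg 4: down by d6 = 4/3 → (-196/3, 116)
  seg 5: down by d7 = 0 → (-196/3, 116)
  seg 6: left by d2 = 12 → (-232/3, 116)
  seg 7: up by d6 = 4/3 → (-232/3, 352/3)
  seg 8: up by d7 = 0 → (-232/3, 352/3)
  seg 9: down by d1 = 8/3 → (-232/3, 344/3)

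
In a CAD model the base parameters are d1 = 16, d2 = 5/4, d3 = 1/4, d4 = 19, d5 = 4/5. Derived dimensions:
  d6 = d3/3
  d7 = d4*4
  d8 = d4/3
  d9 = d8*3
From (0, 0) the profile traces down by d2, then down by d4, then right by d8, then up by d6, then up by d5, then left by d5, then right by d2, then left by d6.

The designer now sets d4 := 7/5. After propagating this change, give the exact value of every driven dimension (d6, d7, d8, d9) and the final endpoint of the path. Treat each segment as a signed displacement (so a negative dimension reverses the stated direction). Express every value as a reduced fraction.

d6 = 1/12
d7 = 28/5
d8 = 7/15
d9 = 7/5
endpoint = (5/6, -53/30)

Apply edit: d4 := 7/5
  d6 = d3/3 = 1/12
  d7 = d4*4 = 28/5
  d8 = d4/3 = 7/15
  d9 = d8*3 = 7/5
Walk from origin (0, 0):
  seg 1: down by d2 = 5/4 → (0, -5/4)
  seg 2: down by d4 = 7/5 → (0, -53/20)
  seg 3: right by d8 = 7/15 → (7/15, -53/20)
  seg 4: up by d6 = 1/12 → (7/15, -77/30)
  seg 5: up by d5 = 4/5 → (7/15, -53/30)
  seg 6: left by d5 = 4/5 → (-1/3, -53/30)
  seg 7: right by d2 = 5/4 → (11/12, -53/30)
  seg 8: left by d6 = 1/12 → (5/6, -53/30)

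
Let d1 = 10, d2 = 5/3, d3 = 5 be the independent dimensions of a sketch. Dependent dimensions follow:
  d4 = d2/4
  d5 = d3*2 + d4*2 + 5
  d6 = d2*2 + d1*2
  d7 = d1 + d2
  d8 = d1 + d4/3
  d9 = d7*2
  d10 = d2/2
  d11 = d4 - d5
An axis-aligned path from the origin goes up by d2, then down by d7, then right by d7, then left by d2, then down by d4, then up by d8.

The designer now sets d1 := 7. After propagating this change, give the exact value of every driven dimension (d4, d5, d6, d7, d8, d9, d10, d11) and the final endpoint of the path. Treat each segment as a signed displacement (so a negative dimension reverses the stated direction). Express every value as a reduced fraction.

d4 = 5/12
d5 = 95/6
d6 = 52/3
d7 = 26/3
d8 = 257/36
d9 = 52/3
d10 = 5/6
d11 = -185/12
endpoint = (7, -5/18)

Apply edit: d1 := 7
  d4 = d2/4 = 5/12
  d5 = d3*2 + d4*2 + 5 = 95/6
  d6 = d2*2 + d1*2 = 52/3
  d7 = d1 + d2 = 26/3
  d8 = d1 + d4/3 = 257/36
  d9 = d7*2 = 52/3
  d10 = d2/2 = 5/6
  d11 = d4 - d5 = -185/12
Walk from origin (0, 0):
  seg 1: up by d2 = 5/3 → (0, 5/3)
  seg 2: down by d7 = 26/3 → (0, -7)
  seg 3: right by d7 = 26/3 → (26/3, -7)
  seg 4: left by d2 = 5/3 → (7, -7)
  seg 5: down by d4 = 5/12 → (7, -89/12)
  seg 6: up by d8 = 257/36 → (7, -5/18)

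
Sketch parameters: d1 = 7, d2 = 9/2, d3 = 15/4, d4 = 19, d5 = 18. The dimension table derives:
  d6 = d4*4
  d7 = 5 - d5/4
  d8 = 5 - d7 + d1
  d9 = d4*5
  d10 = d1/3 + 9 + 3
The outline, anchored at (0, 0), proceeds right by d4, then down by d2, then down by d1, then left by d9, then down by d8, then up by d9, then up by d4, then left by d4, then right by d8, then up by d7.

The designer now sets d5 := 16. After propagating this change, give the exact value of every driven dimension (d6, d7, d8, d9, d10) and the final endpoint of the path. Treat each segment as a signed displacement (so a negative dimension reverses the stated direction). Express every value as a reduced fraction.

d6 = 76
d7 = 1
d8 = 11
d9 = 95
d10 = 43/3
endpoint = (-84, 185/2)

Apply edit: d5 := 16
  d6 = d4*4 = 76
  d7 = 5 - d5/4 = 1
  d8 = 5 - d7 + d1 = 11
  d9 = d4*5 = 95
  d10 = d1/3 + 9 + 3 = 43/3
Walk from origin (0, 0):
  seg 1: right by d4 = 19 → (19, 0)
  seg 2: down by d2 = 9/2 → (19, -9/2)
  seg 3: down by d1 = 7 → (19, -23/2)
  seg 4: left by d9 = 95 → (-76, -23/2)
  seg 5: down by d8 = 11 → (-76, -45/2)
  seg 6: up by d9 = 95 → (-76, 145/2)
  seg 7: up by d4 = 19 → (-76, 183/2)
  seg 8: left by d4 = 19 → (-95, 183/2)
  seg 9: right by d8 = 11 → (-84, 183/2)
  seg 10: up by d7 = 1 → (-84, 185/2)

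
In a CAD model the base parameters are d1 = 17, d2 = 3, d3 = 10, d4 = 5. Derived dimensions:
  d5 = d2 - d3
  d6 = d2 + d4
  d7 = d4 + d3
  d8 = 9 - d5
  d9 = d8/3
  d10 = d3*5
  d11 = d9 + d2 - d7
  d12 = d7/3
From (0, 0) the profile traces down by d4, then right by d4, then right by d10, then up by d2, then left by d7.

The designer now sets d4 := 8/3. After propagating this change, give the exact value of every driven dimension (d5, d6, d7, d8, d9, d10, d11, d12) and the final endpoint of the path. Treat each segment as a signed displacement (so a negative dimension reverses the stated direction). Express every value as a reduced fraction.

d5 = -7
d6 = 17/3
d7 = 38/3
d8 = 16
d9 = 16/3
d10 = 50
d11 = -13/3
d12 = 38/9
endpoint = (40, 1/3)

Apply edit: d4 := 8/3
  d5 = d2 - d3 = -7
  d6 = d2 + d4 = 17/3
  d7 = d4 + d3 = 38/3
  d8 = 9 - d5 = 16
  d9 = d8/3 = 16/3
  d10 = d3*5 = 50
  d11 = d9 + d2 - d7 = -13/3
  d12 = d7/3 = 38/9
Walk from origin (0, 0):
  seg 1: down by d4 = 8/3 → (0, -8/3)
  seg 2: right by d4 = 8/3 → (8/3, -8/3)
  seg 3: right by d10 = 50 → (158/3, -8/3)
  seg 4: up by d2 = 3 → (158/3, 1/3)
  seg 5: left by d7 = 38/3 → (40, 1/3)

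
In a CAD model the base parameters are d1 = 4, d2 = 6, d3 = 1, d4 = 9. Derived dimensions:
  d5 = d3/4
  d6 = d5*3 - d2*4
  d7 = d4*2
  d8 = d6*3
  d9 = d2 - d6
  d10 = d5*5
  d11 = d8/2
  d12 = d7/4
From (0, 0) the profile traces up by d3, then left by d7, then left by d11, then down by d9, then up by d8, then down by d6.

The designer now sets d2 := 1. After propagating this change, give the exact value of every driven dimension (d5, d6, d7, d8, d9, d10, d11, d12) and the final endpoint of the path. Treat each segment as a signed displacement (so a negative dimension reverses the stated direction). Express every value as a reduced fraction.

Apply edit: d2 := 1
  d5 = d3/4 = 1/4
  d6 = d5*3 - d2*4 = -13/4
  d7 = d4*2 = 18
  d8 = d6*3 = -39/4
  d9 = d2 - d6 = 17/4
  d10 = d5*5 = 5/4
  d11 = d8/2 = -39/8
  d12 = d7/4 = 9/2
Walk from origin (0, 0):
  seg 1: up by d3 = 1 → (0, 1)
  seg 2: left by d7 = 18 → (-18, 1)
  seg 3: left by d11 = -39/8 → (-105/8, 1)
  seg 4: down by d9 = 17/4 → (-105/8, -13/4)
  seg 5: up by d8 = -39/4 → (-105/8, -13)
  seg 6: down by d6 = -13/4 → (-105/8, -39/4)

d5 = 1/4
d6 = -13/4
d7 = 18
d8 = -39/4
d9 = 17/4
d10 = 5/4
d11 = -39/8
d12 = 9/2
endpoint = (-105/8, -39/4)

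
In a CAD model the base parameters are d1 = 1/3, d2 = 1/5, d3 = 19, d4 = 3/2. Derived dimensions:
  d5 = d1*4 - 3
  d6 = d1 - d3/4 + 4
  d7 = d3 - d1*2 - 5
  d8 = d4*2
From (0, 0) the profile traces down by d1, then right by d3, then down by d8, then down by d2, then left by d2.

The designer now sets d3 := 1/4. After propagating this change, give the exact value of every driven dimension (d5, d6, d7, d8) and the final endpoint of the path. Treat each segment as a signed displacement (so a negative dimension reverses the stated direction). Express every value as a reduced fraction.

d5 = -5/3
d6 = 205/48
d7 = -65/12
d8 = 3
endpoint = (1/20, -53/15)

Apply edit: d3 := 1/4
  d5 = d1*4 - 3 = -5/3
  d6 = d1 - d3/4 + 4 = 205/48
  d7 = d3 - d1*2 - 5 = -65/12
  d8 = d4*2 = 3
Walk from origin (0, 0):
  seg 1: down by d1 = 1/3 → (0, -1/3)
  seg 2: right by d3 = 1/4 → (1/4, -1/3)
  seg 3: down by d8 = 3 → (1/4, -10/3)
  seg 4: down by d2 = 1/5 → (1/4, -53/15)
  seg 5: left by d2 = 1/5 → (1/20, -53/15)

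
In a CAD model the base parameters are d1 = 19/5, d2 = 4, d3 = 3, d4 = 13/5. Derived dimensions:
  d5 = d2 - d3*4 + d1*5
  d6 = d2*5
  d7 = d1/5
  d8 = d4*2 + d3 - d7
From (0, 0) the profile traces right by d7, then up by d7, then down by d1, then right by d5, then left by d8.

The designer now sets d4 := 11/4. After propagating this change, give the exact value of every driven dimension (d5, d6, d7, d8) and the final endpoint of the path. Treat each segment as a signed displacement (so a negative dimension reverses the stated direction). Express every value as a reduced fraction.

d5 = 11
d6 = 20
d7 = 19/25
d8 = 387/50
endpoint = (201/50, -76/25)

Apply edit: d4 := 11/4
  d5 = d2 - d3*4 + d1*5 = 11
  d6 = d2*5 = 20
  d7 = d1/5 = 19/25
  d8 = d4*2 + d3 - d7 = 387/50
Walk from origin (0, 0):
  seg 1: right by d7 = 19/25 → (19/25, 0)
  seg 2: up by d7 = 19/25 → (19/25, 19/25)
  seg 3: down by d1 = 19/5 → (19/25, -76/25)
  seg 4: right by d5 = 11 → (294/25, -76/25)
  seg 5: left by d8 = 387/50 → (201/50, -76/25)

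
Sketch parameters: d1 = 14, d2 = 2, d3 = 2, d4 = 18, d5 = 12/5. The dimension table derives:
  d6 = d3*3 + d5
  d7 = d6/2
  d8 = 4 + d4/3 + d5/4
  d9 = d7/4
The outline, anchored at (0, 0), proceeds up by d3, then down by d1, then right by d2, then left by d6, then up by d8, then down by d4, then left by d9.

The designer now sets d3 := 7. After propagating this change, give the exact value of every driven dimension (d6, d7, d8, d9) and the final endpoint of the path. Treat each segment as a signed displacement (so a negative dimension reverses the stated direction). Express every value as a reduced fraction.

Apply edit: d3 := 7
  d6 = d3*3 + d5 = 117/5
  d7 = d6/2 = 117/10
  d8 = 4 + d4/3 + d5/4 = 53/5
  d9 = d7/4 = 117/40
Walk from origin (0, 0):
  seg 1: up by d3 = 7 → (0, 7)
  seg 2: down by d1 = 14 → (0, -7)
  seg 3: right by d2 = 2 → (2, -7)
  seg 4: left by d6 = 117/5 → (-107/5, -7)
  seg 5: up by d8 = 53/5 → (-107/5, 18/5)
  seg 6: down by d4 = 18 → (-107/5, -72/5)
  seg 7: left by d9 = 117/40 → (-973/40, -72/5)

d6 = 117/5
d7 = 117/10
d8 = 53/5
d9 = 117/40
endpoint = (-973/40, -72/5)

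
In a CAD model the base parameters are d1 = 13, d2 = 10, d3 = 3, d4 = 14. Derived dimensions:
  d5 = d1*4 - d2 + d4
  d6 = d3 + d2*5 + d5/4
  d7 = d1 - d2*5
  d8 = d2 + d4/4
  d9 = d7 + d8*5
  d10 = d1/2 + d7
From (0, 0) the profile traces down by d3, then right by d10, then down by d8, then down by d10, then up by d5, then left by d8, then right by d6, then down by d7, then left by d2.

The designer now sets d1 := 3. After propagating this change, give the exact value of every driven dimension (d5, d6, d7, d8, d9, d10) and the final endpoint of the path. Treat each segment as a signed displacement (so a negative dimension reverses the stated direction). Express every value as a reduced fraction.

d5 = 16
d6 = 57
d7 = -47
d8 = 27/2
d9 = 41/2
d10 = -91/2
endpoint = (-12, 92)

Apply edit: d1 := 3
  d5 = d1*4 - d2 + d4 = 16
  d6 = d3 + d2*5 + d5/4 = 57
  d7 = d1 - d2*5 = -47
  d8 = d2 + d4/4 = 27/2
  d9 = d7 + d8*5 = 41/2
  d10 = d1/2 + d7 = -91/2
Walk from origin (0, 0):
  seg 1: down by d3 = 3 → (0, -3)
  seg 2: right by d10 = -91/2 → (-91/2, -3)
  seg 3: down by d8 = 27/2 → (-91/2, -33/2)
  seg 4: down by d10 = -91/2 → (-91/2, 29)
  seg 5: up by d5 = 16 → (-91/2, 45)
  seg 6: left by d8 = 27/2 → (-59, 45)
  seg 7: right by d6 = 57 → (-2, 45)
  seg 8: down by d7 = -47 → (-2, 92)
  seg 9: left by d2 = 10 → (-12, 92)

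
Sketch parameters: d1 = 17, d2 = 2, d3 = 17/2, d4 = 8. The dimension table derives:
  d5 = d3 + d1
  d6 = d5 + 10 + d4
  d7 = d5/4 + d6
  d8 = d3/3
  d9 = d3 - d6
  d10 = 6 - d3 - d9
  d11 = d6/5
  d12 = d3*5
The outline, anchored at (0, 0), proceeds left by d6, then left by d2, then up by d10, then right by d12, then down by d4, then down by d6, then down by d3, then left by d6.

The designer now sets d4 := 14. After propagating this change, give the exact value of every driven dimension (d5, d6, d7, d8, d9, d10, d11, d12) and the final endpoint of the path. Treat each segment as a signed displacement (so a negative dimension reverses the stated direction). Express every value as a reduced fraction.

Apply edit: d4 := 14
  d5 = d3 + d1 = 51/2
  d6 = d5 + 10 + d4 = 99/2
  d7 = d5/4 + d6 = 447/8
  d8 = d3/3 = 17/6
  d9 = d3 - d6 = -41
  d10 = 6 - d3 - d9 = 77/2
  d11 = d6/5 = 99/10
  d12 = d3*5 = 85/2
Walk from origin (0, 0):
  seg 1: left by d6 = 99/2 → (-99/2, 0)
  seg 2: left by d2 = 2 → (-103/2, 0)
  seg 3: up by d10 = 77/2 → (-103/2, 77/2)
  seg 4: right by d12 = 85/2 → (-9, 77/2)
  seg 5: down by d4 = 14 → (-9, 49/2)
  seg 6: down by d6 = 99/2 → (-9, -25)
  seg 7: down by d3 = 17/2 → (-9, -67/2)
  seg 8: left by d6 = 99/2 → (-117/2, -67/2)

d5 = 51/2
d6 = 99/2
d7 = 447/8
d8 = 17/6
d9 = -41
d10 = 77/2
d11 = 99/10
d12 = 85/2
endpoint = (-117/2, -67/2)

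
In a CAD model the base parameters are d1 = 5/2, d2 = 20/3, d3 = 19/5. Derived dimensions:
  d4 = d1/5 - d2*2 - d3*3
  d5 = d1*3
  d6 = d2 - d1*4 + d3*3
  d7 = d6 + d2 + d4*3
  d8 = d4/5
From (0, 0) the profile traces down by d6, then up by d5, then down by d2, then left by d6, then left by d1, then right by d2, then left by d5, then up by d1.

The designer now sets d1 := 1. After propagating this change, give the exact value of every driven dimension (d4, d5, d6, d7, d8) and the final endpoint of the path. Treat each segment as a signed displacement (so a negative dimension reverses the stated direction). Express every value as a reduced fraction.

d4 = -368/15
d5 = 3
d6 = 211/15
d7 = -793/15
d8 = -368/75
endpoint = (-57/5, -251/15)

Apply edit: d1 := 1
  d4 = d1/5 - d2*2 - d3*3 = -368/15
  d5 = d1*3 = 3
  d6 = d2 - d1*4 + d3*3 = 211/15
  d7 = d6 + d2 + d4*3 = -793/15
  d8 = d4/5 = -368/75
Walk from origin (0, 0):
  seg 1: down by d6 = 211/15 → (0, -211/15)
  seg 2: up by d5 = 3 → (0, -166/15)
  seg 3: down by d2 = 20/3 → (0, -266/15)
  seg 4: left by d6 = 211/15 → (-211/15, -266/15)
  seg 5: left by d1 = 1 → (-226/15, -266/15)
  seg 6: right by d2 = 20/3 → (-42/5, -266/15)
  seg 7: left by d5 = 3 → (-57/5, -266/15)
  seg 8: up by d1 = 1 → (-57/5, -251/15)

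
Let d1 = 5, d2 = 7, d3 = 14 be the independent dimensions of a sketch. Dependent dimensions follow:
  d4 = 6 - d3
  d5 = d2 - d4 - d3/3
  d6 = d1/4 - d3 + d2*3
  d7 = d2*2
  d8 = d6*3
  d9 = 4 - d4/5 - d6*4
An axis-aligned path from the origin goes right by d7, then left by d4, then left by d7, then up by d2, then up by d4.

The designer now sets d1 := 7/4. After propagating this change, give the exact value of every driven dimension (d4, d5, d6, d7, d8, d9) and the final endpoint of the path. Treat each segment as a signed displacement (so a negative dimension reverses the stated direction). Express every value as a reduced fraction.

d4 = -8
d5 = 31/3
d6 = 119/16
d7 = 14
d8 = 357/16
d9 = -483/20
endpoint = (8, -1)

Apply edit: d1 := 7/4
  d4 = 6 - d3 = -8
  d5 = d2 - d4 - d3/3 = 31/3
  d6 = d1/4 - d3 + d2*3 = 119/16
  d7 = d2*2 = 14
  d8 = d6*3 = 357/16
  d9 = 4 - d4/5 - d6*4 = -483/20
Walk from origin (0, 0):
  seg 1: right by d7 = 14 → (14, 0)
  seg 2: left by d4 = -8 → (22, 0)
  seg 3: left by d7 = 14 → (8, 0)
  seg 4: up by d2 = 7 → (8, 7)
  seg 5: up by d4 = -8 → (8, -1)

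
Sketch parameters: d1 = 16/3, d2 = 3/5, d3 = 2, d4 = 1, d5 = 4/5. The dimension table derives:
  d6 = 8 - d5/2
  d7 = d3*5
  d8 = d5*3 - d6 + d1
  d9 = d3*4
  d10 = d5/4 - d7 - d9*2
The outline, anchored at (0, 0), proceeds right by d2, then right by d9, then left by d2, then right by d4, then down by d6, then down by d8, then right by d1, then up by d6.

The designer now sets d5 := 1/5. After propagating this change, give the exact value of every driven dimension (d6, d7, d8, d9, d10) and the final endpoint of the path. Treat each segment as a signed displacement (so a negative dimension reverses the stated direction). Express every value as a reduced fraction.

d6 = 79/10
d7 = 10
d8 = -59/30
d9 = 8
d10 = -519/20
endpoint = (43/3, 59/30)

Apply edit: d5 := 1/5
  d6 = 8 - d5/2 = 79/10
  d7 = d3*5 = 10
  d8 = d5*3 - d6 + d1 = -59/30
  d9 = d3*4 = 8
  d10 = d5/4 - d7 - d9*2 = -519/20
Walk from origin (0, 0):
  seg 1: right by d2 = 3/5 → (3/5, 0)
  seg 2: right by d9 = 8 → (43/5, 0)
  seg 3: left by d2 = 3/5 → (8, 0)
  seg 4: right by d4 = 1 → (9, 0)
  seg 5: down by d6 = 79/10 → (9, -79/10)
  seg 6: down by d8 = -59/30 → (9, -89/15)
  seg 7: right by d1 = 16/3 → (43/3, -89/15)
  seg 8: up by d6 = 79/10 → (43/3, 59/30)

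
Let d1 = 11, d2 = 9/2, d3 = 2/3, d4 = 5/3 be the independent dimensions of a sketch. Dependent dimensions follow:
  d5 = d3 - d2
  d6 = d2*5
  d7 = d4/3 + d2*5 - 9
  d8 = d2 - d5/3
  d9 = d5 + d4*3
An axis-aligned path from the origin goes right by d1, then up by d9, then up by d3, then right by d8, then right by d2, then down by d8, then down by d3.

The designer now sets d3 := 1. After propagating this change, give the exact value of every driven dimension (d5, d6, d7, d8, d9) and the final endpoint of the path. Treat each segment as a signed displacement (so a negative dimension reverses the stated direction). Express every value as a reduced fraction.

Apply edit: d3 := 1
  d5 = d3 - d2 = -7/2
  d6 = d2*5 = 45/2
  d7 = d4/3 + d2*5 - 9 = 253/18
  d8 = d2 - d5/3 = 17/3
  d9 = d5 + d4*3 = 3/2
Walk from origin (0, 0):
  seg 1: right by d1 = 11 → (11, 0)
  seg 2: up by d9 = 3/2 → (11, 3/2)
  seg 3: up by d3 = 1 → (11, 5/2)
  seg 4: right by d8 = 17/3 → (50/3, 5/2)
  seg 5: right by d2 = 9/2 → (127/6, 5/2)
  seg 6: down by d8 = 17/3 → (127/6, -19/6)
  seg 7: down by d3 = 1 → (127/6, -25/6)

d5 = -7/2
d6 = 45/2
d7 = 253/18
d8 = 17/3
d9 = 3/2
endpoint = (127/6, -25/6)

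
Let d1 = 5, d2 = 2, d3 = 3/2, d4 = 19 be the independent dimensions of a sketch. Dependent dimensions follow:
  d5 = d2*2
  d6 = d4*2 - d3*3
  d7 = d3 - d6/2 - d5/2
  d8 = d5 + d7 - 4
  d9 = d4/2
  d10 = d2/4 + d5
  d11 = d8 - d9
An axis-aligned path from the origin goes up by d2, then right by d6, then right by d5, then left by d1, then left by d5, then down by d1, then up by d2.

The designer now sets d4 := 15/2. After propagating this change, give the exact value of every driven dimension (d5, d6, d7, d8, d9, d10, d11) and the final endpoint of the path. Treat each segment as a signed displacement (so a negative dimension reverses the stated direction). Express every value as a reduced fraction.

d5 = 4
d6 = 21/2
d7 = -23/4
d8 = -23/4
d9 = 15/4
d10 = 9/2
d11 = -19/2
endpoint = (11/2, -1)

Apply edit: d4 := 15/2
  d5 = d2*2 = 4
  d6 = d4*2 - d3*3 = 21/2
  d7 = d3 - d6/2 - d5/2 = -23/4
  d8 = d5 + d7 - 4 = -23/4
  d9 = d4/2 = 15/4
  d10 = d2/4 + d5 = 9/2
  d11 = d8 - d9 = -19/2
Walk from origin (0, 0):
  seg 1: up by d2 = 2 → (0, 2)
  seg 2: right by d6 = 21/2 → (21/2, 2)
  seg 3: right by d5 = 4 → (29/2, 2)
  seg 4: left by d1 = 5 → (19/2, 2)
  seg 5: left by d5 = 4 → (11/2, 2)
  seg 6: down by d1 = 5 → (11/2, -3)
  seg 7: up by d2 = 2 → (11/2, -1)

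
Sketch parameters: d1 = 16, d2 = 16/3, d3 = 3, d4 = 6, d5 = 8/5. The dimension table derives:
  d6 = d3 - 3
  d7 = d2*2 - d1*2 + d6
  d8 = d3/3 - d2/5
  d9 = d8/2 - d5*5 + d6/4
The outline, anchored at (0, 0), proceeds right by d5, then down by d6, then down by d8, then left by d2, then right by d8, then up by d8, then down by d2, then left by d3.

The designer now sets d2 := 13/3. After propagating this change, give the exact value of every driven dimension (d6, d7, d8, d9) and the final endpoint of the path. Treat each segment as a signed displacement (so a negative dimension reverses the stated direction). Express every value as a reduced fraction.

d6 = 0
d7 = -70/3
d8 = 2/15
d9 = -119/15
endpoint = (-28/5, -13/3)

Apply edit: d2 := 13/3
  d6 = d3 - 3 = 0
  d7 = d2*2 - d1*2 + d6 = -70/3
  d8 = d3/3 - d2/5 = 2/15
  d9 = d8/2 - d5*5 + d6/4 = -119/15
Walk from origin (0, 0):
  seg 1: right by d5 = 8/5 → (8/5, 0)
  seg 2: down by d6 = 0 → (8/5, 0)
  seg 3: down by d8 = 2/15 → (8/5, -2/15)
  seg 4: left by d2 = 13/3 → (-41/15, -2/15)
  seg 5: right by d8 = 2/15 → (-13/5, -2/15)
  seg 6: up by d8 = 2/15 → (-13/5, 0)
  seg 7: down by d2 = 13/3 → (-13/5, -13/3)
  seg 8: left by d3 = 3 → (-28/5, -13/3)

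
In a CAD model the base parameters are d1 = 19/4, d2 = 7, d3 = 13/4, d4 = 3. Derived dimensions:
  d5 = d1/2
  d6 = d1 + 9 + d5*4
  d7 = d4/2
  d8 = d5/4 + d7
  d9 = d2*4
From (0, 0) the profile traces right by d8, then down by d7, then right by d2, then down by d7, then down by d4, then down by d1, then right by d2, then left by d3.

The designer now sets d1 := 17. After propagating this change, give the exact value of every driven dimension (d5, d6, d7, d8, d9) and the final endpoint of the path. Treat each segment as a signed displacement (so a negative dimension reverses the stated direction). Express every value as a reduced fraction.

Apply edit: d1 := 17
  d5 = d1/2 = 17/2
  d6 = d1 + 9 + d5*4 = 60
  d7 = d4/2 = 3/2
  d8 = d5/4 + d7 = 29/8
  d9 = d2*4 = 28
Walk from origin (0, 0):
  seg 1: right by d8 = 29/8 → (29/8, 0)
  seg 2: down by d7 = 3/2 → (29/8, -3/2)
  seg 3: right by d2 = 7 → (85/8, -3/2)
  seg 4: down by d7 = 3/2 → (85/8, -3)
  seg 5: down by d4 = 3 → (85/8, -6)
  seg 6: down by d1 = 17 → (85/8, -23)
  seg 7: right by d2 = 7 → (141/8, -23)
  seg 8: left by d3 = 13/4 → (115/8, -23)

d5 = 17/2
d6 = 60
d7 = 3/2
d8 = 29/8
d9 = 28
endpoint = (115/8, -23)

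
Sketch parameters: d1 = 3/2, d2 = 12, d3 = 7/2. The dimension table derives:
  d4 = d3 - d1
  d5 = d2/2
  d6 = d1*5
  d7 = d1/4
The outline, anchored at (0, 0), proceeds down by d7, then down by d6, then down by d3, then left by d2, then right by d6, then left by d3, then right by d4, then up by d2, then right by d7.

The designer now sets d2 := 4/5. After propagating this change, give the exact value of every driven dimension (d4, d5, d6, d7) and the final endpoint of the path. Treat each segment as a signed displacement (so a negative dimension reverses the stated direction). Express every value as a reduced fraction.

Apply edit: d2 := 4/5
  d4 = d3 - d1 = 2
  d5 = d2/2 = 2/5
  d6 = d1*5 = 15/2
  d7 = d1/4 = 3/8
Walk from origin (0, 0):
  seg 1: down by d7 = 3/8 → (0, -3/8)
  seg 2: down by d6 = 15/2 → (0, -63/8)
  seg 3: down by d3 = 7/2 → (0, -91/8)
  seg 4: left by d2 = 4/5 → (-4/5, -91/8)
  seg 5: right by d6 = 15/2 → (67/10, -91/8)
  seg 6: left by d3 = 7/2 → (16/5, -91/8)
  seg 7: right by d4 = 2 → (26/5, -91/8)
  seg 8: up by d2 = 4/5 → (26/5, -423/40)
  seg 9: right by d7 = 3/8 → (223/40, -423/40)

d4 = 2
d5 = 2/5
d6 = 15/2
d7 = 3/8
endpoint = (223/40, -423/40)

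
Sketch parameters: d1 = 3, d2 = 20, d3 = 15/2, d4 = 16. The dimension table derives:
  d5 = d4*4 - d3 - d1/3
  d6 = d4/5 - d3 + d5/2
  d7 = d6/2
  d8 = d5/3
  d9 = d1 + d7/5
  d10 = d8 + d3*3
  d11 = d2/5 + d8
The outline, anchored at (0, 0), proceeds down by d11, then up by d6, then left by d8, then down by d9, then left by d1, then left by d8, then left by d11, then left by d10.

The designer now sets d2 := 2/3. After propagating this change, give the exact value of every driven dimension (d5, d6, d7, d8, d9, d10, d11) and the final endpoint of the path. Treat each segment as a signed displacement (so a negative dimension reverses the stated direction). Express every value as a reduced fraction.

Apply edit: d2 := 2/3
  d5 = d4*4 - d3 - d1/3 = 111/2
  d6 = d4/5 - d3 + d5/2 = 469/20
  d7 = d6/2 = 469/40
  d8 = d5/3 = 37/2
  d9 = d1 + d7/5 = 1069/200
  d10 = d8 + d3*3 = 41
  d11 = d2/5 + d8 = 559/30
Walk from origin (0, 0):
  seg 1: down by d11 = 559/30 → (0, -559/30)
  seg 2: up by d6 = 469/20 → (0, 289/60)
  seg 3: left by d8 = 37/2 → (-37/2, 289/60)
  seg 4: down by d9 = 1069/200 → (-37/2, -317/600)
  seg 5: left by d1 = 3 → (-43/2, -317/600)
  seg 6: left by d8 = 37/2 → (-40, -317/600)
  seg 7: left by d11 = 559/30 → (-1759/30, -317/600)
  seg 8: left by d10 = 41 → (-2989/30, -317/600)

d5 = 111/2
d6 = 469/20
d7 = 469/40
d8 = 37/2
d9 = 1069/200
d10 = 41
d11 = 559/30
endpoint = (-2989/30, -317/600)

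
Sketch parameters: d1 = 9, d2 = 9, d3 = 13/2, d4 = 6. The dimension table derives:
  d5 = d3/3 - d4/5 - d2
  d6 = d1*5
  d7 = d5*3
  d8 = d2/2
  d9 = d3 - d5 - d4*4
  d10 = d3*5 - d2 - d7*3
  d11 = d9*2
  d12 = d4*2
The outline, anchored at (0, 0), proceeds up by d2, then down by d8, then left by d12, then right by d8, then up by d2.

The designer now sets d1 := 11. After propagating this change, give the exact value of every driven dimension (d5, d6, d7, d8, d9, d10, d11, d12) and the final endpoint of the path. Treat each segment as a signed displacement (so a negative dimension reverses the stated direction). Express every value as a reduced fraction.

d5 = -241/30
d6 = 55
d7 = -241/10
d8 = 9/2
d9 = -142/15
d10 = 479/5
d11 = -284/15
d12 = 12
endpoint = (-15/2, 27/2)

Apply edit: d1 := 11
  d5 = d3/3 - d4/5 - d2 = -241/30
  d6 = d1*5 = 55
  d7 = d5*3 = -241/10
  d8 = d2/2 = 9/2
  d9 = d3 - d5 - d4*4 = -142/15
  d10 = d3*5 - d2 - d7*3 = 479/5
  d11 = d9*2 = -284/15
  d12 = d4*2 = 12
Walk from origin (0, 0):
  seg 1: up by d2 = 9 → (0, 9)
  seg 2: down by d8 = 9/2 → (0, 9/2)
  seg 3: left by d12 = 12 → (-12, 9/2)
  seg 4: right by d8 = 9/2 → (-15/2, 9/2)
  seg 5: up by d2 = 9 → (-15/2, 27/2)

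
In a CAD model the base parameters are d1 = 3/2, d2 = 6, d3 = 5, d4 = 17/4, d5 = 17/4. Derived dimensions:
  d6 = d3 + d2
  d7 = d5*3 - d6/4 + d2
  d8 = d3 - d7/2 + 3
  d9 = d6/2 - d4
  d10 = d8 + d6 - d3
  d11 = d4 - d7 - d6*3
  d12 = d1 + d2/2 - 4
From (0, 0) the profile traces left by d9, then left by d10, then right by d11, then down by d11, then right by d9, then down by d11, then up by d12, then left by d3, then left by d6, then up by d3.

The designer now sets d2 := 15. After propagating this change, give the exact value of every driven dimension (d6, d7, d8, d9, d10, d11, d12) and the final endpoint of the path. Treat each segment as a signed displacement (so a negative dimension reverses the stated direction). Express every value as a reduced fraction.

d6 = 20
d7 = 91/4
d8 = -27/8
d9 = 23/4
d10 = 93/8
d11 = -157/2
d12 = 5
endpoint = (-921/8, 167)

Apply edit: d2 := 15
  d6 = d3 + d2 = 20
  d7 = d5*3 - d6/4 + d2 = 91/4
  d8 = d3 - d7/2 + 3 = -27/8
  d9 = d6/2 - d4 = 23/4
  d10 = d8 + d6 - d3 = 93/8
  d11 = d4 - d7 - d6*3 = -157/2
  d12 = d1 + d2/2 - 4 = 5
Walk from origin (0, 0):
  seg 1: left by d9 = 23/4 → (-23/4, 0)
  seg 2: left by d10 = 93/8 → (-139/8, 0)
  seg 3: right by d11 = -157/2 → (-767/8, 0)
  seg 4: down by d11 = -157/2 → (-767/8, 157/2)
  seg 5: right by d9 = 23/4 → (-721/8, 157/2)
  seg 6: down by d11 = -157/2 → (-721/8, 157)
  seg 7: up by d12 = 5 → (-721/8, 162)
  seg 8: left by d3 = 5 → (-761/8, 162)
  seg 9: left by d6 = 20 → (-921/8, 162)
  seg 10: up by d3 = 5 → (-921/8, 167)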